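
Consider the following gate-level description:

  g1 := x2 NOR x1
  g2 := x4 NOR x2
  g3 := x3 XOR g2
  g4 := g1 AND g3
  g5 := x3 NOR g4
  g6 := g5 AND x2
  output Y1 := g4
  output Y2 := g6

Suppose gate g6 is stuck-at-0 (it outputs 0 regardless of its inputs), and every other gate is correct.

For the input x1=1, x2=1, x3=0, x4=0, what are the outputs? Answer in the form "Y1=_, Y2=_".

Y1=0, Y2=0

Propagate with g6 forced: g1=0, g2=0, g3=0, g4=0, g5=1, g6=0 [stuck-at-0].
So the outputs are Y1=0, Y2=0. (Without the fault they would be Y1=0, Y2=1.)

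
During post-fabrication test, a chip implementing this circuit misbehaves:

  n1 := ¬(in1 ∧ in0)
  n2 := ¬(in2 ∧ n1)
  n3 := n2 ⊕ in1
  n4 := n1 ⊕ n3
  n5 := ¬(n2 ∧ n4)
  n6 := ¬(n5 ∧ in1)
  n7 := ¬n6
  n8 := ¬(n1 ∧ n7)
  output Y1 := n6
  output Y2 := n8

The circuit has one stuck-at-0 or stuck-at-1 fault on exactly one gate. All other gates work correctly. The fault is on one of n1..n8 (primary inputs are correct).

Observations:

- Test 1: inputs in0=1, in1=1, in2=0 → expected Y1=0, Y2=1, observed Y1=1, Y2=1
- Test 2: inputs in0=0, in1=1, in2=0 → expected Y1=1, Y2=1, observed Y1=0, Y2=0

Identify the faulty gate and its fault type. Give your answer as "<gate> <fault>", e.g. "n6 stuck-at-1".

n3 stuck-at-1

Fault-free values for test 1 (in0=1, in1=1, in2=0): n1=0, n2=1, n3=0, n4=0, n5=1, n6=0, n7=1, n8=1, giving Y1=0, Y2=1. Observed Y1=1, Y2=1.
Test 1: faults giving observed Y1=1, Y2=1 are {n1 stuck-at-1, n3 stuck-at-1, n4 stuck-at-1, n5 stuck-at-0, n6 stuck-at-1}.
Test 2 (in0=0, in1=1, in2=0): fault-free n1=1, n2=1, n3=0, n4=1, n5=0, n6=1, n7=0, n8=1 → Y1=1, Y2=1; observed Y1=0, Y2=0. Eliminates n1 stuck-at-1, n4 stuck-at-1, n5 stuck-at-0, n6 stuck-at-1.
Only n3 stuck-at-1 is consistent with every test.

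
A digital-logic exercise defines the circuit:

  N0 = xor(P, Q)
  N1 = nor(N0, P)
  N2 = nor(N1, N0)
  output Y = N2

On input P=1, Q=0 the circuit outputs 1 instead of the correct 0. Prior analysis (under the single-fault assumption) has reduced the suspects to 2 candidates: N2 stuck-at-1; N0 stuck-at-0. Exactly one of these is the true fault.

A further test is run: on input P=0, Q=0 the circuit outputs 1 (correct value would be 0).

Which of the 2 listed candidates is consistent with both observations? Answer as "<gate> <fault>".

Evaluate each candidate on input P=0, Q=0:
  N2 stuck-at-1: N0=0, N1=1, N2=1 [stuck-at-1] → 1 — matches
  N0 stuck-at-0: N0=0 [stuck-at-0], N1=1, N2=0 → 0 — eliminated
Only N2 stuck-at-1 reproduces the observed 1.

N2 stuck-at-1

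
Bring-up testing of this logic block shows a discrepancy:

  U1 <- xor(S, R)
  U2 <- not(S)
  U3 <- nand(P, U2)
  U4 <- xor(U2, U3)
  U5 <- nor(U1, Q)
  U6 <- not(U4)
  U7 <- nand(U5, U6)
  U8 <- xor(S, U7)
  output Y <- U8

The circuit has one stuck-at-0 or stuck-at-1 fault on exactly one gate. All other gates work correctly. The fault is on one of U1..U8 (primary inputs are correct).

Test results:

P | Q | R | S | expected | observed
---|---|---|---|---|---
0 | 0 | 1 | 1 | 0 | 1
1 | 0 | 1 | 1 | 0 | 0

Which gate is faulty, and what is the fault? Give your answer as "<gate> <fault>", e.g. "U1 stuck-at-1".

Fault-free values for test 1 (P=0, Q=0, R=1, S=1): U1=0, U2=0, U3=1, U4=1, U5=1, U6=0, U7=1, U8=0, giving Y=0. Observed 1.
Test 1: faults giving observed 1 are {U2 stuck-at-1, U3 stuck-at-0, U4 stuck-at-0, U6 stuck-at-1, U7 stuck-at-0, U8 stuck-at-1}.
Test 2 (P=1, Q=0, R=1, S=1): fault-free U1=0, U2=0, U3=1, U4=1, U5=1, U6=0, U7=1, U8=0 → 0; observed 0. Eliminates U3 stuck-at-0, U4 stuck-at-0, U6 stuck-at-1, U7 stuck-at-0, U8 stuck-at-1.
Only U2 stuck-at-1 is consistent with every test.

U2 stuck-at-1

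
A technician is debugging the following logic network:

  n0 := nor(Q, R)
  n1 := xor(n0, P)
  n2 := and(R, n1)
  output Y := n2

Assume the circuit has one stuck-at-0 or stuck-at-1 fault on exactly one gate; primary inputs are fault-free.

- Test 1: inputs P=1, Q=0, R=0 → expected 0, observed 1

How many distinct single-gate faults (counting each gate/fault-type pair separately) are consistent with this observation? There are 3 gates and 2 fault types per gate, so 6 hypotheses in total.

Fault-free: n0=1, n1=0, n2=0 → 0. Observed 1.
  n0 stuck-at-0: output 0 ✗
  n0 stuck-at-1: output 0 ✗
  n1 stuck-at-0: output 0 ✗
  n1 stuck-at-1: output 0 ✗
  n2 stuck-at-0: output 0 ✗
  n2 stuck-at-1: output 1 ✓
Consistent faults: {n2 stuck-at-1} — 1 in all.

1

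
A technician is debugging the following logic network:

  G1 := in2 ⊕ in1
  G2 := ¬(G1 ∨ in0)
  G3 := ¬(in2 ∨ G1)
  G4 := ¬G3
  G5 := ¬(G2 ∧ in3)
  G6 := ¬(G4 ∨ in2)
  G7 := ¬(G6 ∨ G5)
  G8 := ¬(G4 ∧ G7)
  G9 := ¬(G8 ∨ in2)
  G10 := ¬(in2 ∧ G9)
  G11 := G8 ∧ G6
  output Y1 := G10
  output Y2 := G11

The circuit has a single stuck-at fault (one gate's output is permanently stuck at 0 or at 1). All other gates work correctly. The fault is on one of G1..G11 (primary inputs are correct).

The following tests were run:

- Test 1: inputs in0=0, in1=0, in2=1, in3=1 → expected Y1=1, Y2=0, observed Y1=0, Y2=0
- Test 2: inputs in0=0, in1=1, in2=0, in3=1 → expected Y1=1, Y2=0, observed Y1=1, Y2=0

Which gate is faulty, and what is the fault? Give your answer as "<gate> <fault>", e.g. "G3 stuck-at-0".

Fault-free values for test 1 (in0=0, in1=0, in2=1, in3=1): G1=1, G2=0, G3=0, G4=1, G5=1, G6=0, G7=0, G8=1, G9=0, G10=1, G11=0, giving Y1=1, Y2=0. Observed Y1=0, Y2=0.
Test 1: faults giving observed Y1=0, Y2=0 are {G9 stuck-at-1, G10 stuck-at-0}.
Test 2 (in0=0, in1=1, in2=0, in3=1): fault-free G1=1, G2=0, G3=0, G4=1, G5=1, G6=0, G7=0, G8=1, G9=0, G10=1, G11=0 → Y1=1, Y2=0; observed Y1=1, Y2=0. Eliminates G10 stuck-at-0.
Only G9 stuck-at-1 is consistent with every test.

G9 stuck-at-1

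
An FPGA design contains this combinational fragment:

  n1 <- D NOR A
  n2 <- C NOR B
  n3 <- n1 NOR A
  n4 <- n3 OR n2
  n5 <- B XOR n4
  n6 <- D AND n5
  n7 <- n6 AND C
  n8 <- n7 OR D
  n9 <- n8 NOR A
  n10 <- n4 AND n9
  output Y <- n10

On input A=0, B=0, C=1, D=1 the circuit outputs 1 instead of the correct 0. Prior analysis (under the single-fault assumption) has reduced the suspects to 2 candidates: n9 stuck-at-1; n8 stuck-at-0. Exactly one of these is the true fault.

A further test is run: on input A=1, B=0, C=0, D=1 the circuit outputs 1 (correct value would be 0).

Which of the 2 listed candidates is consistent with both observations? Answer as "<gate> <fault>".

Evaluate each candidate on input A=1, B=0, C=0, D=1:
  n9 stuck-at-1: n1=0, n2=1, n3=0, n4=1, n5=1, n6=1, n7=0, n8=1, n9=1 [stuck-at-1], n10=1 → 1 — matches
  n8 stuck-at-0: n1=0, n2=1, n3=0, n4=1, n5=1, n6=1, n7=0, n8=0 [stuck-at-0], n9=0, n10=0 → 0 — eliminated
Only n9 stuck-at-1 reproduces the observed 1.

n9 stuck-at-1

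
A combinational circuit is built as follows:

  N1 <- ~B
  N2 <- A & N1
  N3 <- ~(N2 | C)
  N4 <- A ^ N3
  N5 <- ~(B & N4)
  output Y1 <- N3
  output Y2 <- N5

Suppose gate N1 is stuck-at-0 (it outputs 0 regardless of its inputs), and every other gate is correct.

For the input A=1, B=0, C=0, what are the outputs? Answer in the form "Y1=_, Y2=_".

Y1=1, Y2=1

Propagate with N1 forced: N1=0 [stuck-at-0], N2=0, N3=1, N4=0, N5=1.
So the outputs are Y1=1, Y2=1. (Without the fault they would be Y1=0, Y2=1.)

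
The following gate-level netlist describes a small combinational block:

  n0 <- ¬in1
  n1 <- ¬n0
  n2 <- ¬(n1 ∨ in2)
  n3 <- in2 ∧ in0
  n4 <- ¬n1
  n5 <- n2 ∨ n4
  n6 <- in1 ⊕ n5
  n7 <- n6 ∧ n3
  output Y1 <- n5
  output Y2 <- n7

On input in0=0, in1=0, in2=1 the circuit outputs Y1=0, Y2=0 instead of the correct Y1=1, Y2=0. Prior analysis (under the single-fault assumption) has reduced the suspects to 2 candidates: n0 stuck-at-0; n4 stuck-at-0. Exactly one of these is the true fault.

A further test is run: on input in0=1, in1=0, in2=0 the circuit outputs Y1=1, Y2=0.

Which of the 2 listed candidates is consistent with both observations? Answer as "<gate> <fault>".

Evaluate each candidate on input in0=1, in1=0, in2=0:
  n0 stuck-at-0: n0=0 [stuck-at-0], n1=1, n2=0, n3=0, n4=0, n5=0, n6=0, n7=0 → Y1=0, Y2=0 — eliminated
  n4 stuck-at-0: n0=1, n1=0, n2=1, n3=0, n4=0 [stuck-at-0], n5=1, n6=1, n7=0 → Y1=1, Y2=0 — matches
Only n4 stuck-at-0 reproduces the observed Y1=1, Y2=0.

n4 stuck-at-0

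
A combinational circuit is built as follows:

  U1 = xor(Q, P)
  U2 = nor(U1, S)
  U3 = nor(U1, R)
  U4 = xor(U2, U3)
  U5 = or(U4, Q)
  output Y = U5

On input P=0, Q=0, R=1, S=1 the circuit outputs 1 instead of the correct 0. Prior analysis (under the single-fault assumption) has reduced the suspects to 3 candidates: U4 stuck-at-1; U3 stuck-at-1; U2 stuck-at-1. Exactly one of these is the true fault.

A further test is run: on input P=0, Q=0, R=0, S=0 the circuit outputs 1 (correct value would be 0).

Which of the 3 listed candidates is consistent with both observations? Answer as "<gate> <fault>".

U4 stuck-at-1

Evaluate each candidate on input P=0, Q=0, R=0, S=0:
  U4 stuck-at-1: U1=0, U2=1, U3=1, U4=1 [stuck-at-1], U5=1 → 1 — matches
  U3 stuck-at-1: U1=0, U2=1, U3=1 [stuck-at-1], U4=0, U5=0 → 0 — eliminated
  U2 stuck-at-1: U1=0, U2=1 [stuck-at-1], U3=1, U4=0, U5=0 → 0 — eliminated
Only U4 stuck-at-1 reproduces the observed 1.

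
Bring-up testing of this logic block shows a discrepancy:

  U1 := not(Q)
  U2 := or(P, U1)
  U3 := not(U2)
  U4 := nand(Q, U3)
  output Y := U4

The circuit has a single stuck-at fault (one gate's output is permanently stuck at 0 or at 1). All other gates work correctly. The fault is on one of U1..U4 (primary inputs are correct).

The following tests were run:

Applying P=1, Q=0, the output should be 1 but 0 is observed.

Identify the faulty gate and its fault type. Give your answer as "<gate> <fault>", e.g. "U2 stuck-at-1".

Fault-free values for test 1 (P=1, Q=0): U1=1, U2=1, U3=0, U4=1, giving Y=1. Observed 0.
Test 1: faults giving observed 0 are {U4 stuck-at-0}.
Only U4 stuck-at-0 is consistent with every test.

U4 stuck-at-0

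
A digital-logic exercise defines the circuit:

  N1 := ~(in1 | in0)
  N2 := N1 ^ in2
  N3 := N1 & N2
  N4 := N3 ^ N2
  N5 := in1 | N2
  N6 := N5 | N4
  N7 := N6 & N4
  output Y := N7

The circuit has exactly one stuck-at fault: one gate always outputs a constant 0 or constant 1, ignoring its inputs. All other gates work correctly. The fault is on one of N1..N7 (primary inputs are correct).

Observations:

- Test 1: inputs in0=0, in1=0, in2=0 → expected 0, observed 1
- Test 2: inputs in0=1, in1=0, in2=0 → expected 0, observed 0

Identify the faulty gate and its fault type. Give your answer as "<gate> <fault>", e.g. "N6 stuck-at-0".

N3 stuck-at-0

Fault-free values for test 1 (in0=0, in1=0, in2=0): N1=1, N2=1, N3=1, N4=0, N5=1, N6=1, N7=0, giving Y=0. Observed 1.
Test 1: faults giving observed 1 are {N3 stuck-at-0, N4 stuck-at-1, N7 stuck-at-1}.
Test 2 (in0=1, in1=0, in2=0): fault-free N1=0, N2=0, N3=0, N4=0, N5=0, N6=0, N7=0 → 0; observed 0. Eliminates N4 stuck-at-1, N7 stuck-at-1.
Only N3 stuck-at-0 is consistent with every test.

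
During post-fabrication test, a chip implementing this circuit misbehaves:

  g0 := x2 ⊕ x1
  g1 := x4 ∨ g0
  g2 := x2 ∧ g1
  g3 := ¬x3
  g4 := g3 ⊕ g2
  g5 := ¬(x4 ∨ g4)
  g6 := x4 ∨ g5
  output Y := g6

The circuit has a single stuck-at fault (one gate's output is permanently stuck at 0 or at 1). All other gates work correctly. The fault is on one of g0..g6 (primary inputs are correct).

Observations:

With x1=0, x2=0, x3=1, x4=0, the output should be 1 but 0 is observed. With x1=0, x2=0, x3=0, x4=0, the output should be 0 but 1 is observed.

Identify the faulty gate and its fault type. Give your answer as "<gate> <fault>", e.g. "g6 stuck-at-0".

g2 stuck-at-1

Fault-free values for test 1 (x1=0, x2=0, x3=1, x4=0): g0=0, g1=0, g2=0, g3=0, g4=0, g5=1, g6=1, giving Y=1. Observed 0.
Test 1: faults giving observed 0 are {g2 stuck-at-1, g3 stuck-at-1, g4 stuck-at-1, g5 stuck-at-0, g6 stuck-at-0}.
Test 2 (x1=0, x2=0, x3=0, x4=0): fault-free g0=0, g1=0, g2=0, g3=1, g4=1, g5=0, g6=0 → 0; observed 1. Eliminates g3 stuck-at-1, g4 stuck-at-1, g5 stuck-at-0, g6 stuck-at-0.
Only g2 stuck-at-1 is consistent with every test.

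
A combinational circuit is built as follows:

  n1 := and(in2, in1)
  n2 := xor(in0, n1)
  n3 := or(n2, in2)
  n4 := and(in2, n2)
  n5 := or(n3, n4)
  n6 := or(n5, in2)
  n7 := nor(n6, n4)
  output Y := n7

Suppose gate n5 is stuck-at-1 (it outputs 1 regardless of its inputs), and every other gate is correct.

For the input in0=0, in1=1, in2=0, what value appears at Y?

0

Propagate with n5 forced: n1=0, n2=0, n3=0, n4=0, n5=1 [stuck-at-1], n6=1, n7=0.
So Y = 0. (Without the fault it would be 1.)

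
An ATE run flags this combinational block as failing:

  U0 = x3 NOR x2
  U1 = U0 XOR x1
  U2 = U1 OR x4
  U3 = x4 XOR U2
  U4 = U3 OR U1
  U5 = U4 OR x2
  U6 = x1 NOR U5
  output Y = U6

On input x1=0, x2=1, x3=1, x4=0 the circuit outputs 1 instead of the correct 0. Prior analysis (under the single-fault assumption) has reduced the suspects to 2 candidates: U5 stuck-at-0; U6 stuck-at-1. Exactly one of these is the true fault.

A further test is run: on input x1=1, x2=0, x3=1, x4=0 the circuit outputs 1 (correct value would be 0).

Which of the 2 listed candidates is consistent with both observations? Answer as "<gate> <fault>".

U6 stuck-at-1

Evaluate each candidate on input x1=1, x2=0, x3=1, x4=0:
  U5 stuck-at-0: U0=0, U1=1, U2=1, U3=1, U4=1, U5=0 [stuck-at-0], U6=0 → 0 — eliminated
  U6 stuck-at-1: U0=0, U1=1, U2=1, U3=1, U4=1, U5=1, U6=1 [stuck-at-1] → 1 — matches
Only U6 stuck-at-1 reproduces the observed 1.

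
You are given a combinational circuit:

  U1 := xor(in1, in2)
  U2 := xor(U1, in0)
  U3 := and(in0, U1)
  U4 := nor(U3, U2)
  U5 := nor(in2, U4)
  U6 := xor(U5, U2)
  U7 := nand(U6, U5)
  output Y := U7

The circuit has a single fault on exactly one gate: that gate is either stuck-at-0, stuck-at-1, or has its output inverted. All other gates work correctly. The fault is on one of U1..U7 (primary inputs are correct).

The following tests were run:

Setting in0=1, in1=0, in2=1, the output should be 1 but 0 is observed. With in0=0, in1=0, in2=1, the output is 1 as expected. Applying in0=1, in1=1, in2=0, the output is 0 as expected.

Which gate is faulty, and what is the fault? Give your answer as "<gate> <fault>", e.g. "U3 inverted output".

U5 stuck-at-1

Fault-free values for test 1 (in0=1, in1=0, in2=1): U1=1, U2=0, U3=1, U4=0, U5=0, U6=0, U7=1, giving Y=1. Observed 0.
Test 1: faults giving observed 0 are {U5 stuck-at-1, U5 inverted output, U7 stuck-at-0, U7 inverted output}.
Test 2 (in0=0, in1=0, in2=1): fault-free U1=1, U2=1, U3=0, U4=0, U5=0, U6=1, U7=1 → 1; observed 1. Eliminates U7 stuck-at-0, U7 inverted output.
Test 3 (in0=1, in1=1, in2=0): fault-free U1=1, U2=0, U3=1, U4=0, U5=1, U6=1, U7=0 → 0; observed 0. Eliminates U5 inverted output.
Only U5 stuck-at-1 is consistent with every test.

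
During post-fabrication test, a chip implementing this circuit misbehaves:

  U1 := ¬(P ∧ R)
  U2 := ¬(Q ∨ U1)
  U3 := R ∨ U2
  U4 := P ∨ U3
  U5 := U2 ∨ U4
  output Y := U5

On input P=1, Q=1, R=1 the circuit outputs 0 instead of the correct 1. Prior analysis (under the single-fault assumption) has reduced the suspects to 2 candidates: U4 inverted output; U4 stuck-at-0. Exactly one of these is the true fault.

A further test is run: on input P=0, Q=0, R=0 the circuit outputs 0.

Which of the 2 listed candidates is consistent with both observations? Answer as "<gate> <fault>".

U4 stuck-at-0

Evaluate each candidate on input P=0, Q=0, R=0:
  U4 inverted output: U1=1, U2=0, U3=0, U4=1 [inverted output], U5=1 → 1 — eliminated
  U4 stuck-at-0: U1=1, U2=0, U3=0, U4=0 [stuck-at-0], U5=0 → 0 — matches
Only U4 stuck-at-0 reproduces the observed 0.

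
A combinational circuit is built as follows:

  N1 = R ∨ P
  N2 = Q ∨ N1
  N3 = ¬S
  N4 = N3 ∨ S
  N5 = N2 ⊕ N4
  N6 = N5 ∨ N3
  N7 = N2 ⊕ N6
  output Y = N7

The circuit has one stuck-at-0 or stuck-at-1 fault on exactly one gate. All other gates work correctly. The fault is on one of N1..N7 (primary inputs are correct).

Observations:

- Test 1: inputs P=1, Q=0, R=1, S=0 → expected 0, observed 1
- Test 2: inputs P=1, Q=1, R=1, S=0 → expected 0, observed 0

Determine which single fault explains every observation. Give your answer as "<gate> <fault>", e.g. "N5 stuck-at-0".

N1 stuck-at-0

Fault-free values for test 1 (P=1, Q=0, R=1, S=0): N1=1, N2=1, N3=1, N4=1, N5=0, N6=1, N7=0, giving Y=0. Observed 1.
Test 1: faults giving observed 1 are {N1 stuck-at-0, N2 stuck-at-0, N6 stuck-at-0, N7 stuck-at-1}.
Test 2 (P=1, Q=1, R=1, S=0): fault-free N1=1, N2=1, N3=1, N4=1, N5=0, N6=1, N7=0 → 0; observed 0. Eliminates N2 stuck-at-0, N6 stuck-at-0, N7 stuck-at-1.
Only N1 stuck-at-0 is consistent with every test.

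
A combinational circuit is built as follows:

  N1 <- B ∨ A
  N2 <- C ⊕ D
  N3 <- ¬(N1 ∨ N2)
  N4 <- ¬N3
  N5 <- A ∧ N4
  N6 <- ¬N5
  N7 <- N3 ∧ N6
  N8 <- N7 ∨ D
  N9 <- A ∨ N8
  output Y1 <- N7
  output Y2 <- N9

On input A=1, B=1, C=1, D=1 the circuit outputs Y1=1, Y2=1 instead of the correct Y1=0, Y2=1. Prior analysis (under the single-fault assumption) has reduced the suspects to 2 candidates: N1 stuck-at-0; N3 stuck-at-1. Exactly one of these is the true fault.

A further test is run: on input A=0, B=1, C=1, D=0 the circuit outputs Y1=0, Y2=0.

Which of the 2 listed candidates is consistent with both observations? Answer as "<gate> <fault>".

N1 stuck-at-0

Evaluate each candidate on input A=0, B=1, C=1, D=0:
  N1 stuck-at-0: N1=0 [stuck-at-0], N2=1, N3=0, N4=1, N5=0, N6=1, N7=0, N8=0, N9=0 → Y1=0, Y2=0 — matches
  N3 stuck-at-1: N1=1, N2=1, N3=1 [stuck-at-1], N4=0, N5=0, N6=1, N7=1, N8=1, N9=1 → Y1=1, Y2=1 — eliminated
Only N1 stuck-at-0 reproduces the observed Y1=0, Y2=0.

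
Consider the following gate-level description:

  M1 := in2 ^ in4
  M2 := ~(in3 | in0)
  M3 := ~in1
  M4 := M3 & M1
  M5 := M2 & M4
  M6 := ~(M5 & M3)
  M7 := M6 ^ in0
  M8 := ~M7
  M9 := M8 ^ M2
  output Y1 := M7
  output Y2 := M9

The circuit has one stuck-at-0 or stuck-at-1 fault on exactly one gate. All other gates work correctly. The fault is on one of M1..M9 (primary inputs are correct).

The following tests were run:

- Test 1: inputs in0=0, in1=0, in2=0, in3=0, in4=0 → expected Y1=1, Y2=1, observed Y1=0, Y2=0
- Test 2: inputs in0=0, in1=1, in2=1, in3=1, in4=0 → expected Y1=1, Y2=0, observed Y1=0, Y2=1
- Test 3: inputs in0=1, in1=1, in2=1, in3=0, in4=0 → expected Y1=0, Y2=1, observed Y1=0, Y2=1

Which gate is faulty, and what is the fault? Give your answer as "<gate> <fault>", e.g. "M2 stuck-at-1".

Fault-free values for test 1 (in0=0, in1=0, in2=0, in3=0, in4=0): M1=0, M2=1, M3=1, M4=0, M5=0, M6=1, M7=1, M8=0, M9=1, giving Y1=1, Y2=1. Observed Y1=0, Y2=0.
Test 1: faults giving observed Y1=0, Y2=0 are {M1 stuck-at-1, M4 stuck-at-1, M5 stuck-at-1, M6 stuck-at-0, M7 stuck-at-0}.
Test 2 (in0=0, in1=1, in2=1, in3=1, in4=0): fault-free M1=1, M2=0, M3=0, M4=0, M5=0, M6=1, M7=1, M8=0, M9=0 → Y1=1, Y2=0; observed Y1=0, Y2=1. Eliminates M1 stuck-at-1, M4 stuck-at-1, M5 stuck-at-1.
Test 3 (in0=1, in1=1, in2=1, in3=0, in4=0): fault-free M1=1, M2=0, M3=0, M4=0, M5=0, M6=1, M7=0, M8=1, M9=1 → Y1=0, Y2=1; observed Y1=0, Y2=1. Eliminates M6 stuck-at-0.
Only M7 stuck-at-0 is consistent with every test.

M7 stuck-at-0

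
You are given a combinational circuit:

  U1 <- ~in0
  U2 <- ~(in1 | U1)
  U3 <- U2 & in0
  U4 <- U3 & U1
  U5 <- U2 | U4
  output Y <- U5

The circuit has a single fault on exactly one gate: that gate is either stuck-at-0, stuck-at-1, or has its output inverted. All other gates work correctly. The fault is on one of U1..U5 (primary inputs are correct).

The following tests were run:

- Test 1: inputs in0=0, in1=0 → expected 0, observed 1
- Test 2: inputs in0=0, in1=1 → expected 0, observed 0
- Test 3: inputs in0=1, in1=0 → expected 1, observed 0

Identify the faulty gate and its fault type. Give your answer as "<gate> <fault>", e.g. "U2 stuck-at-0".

Fault-free values for test 1 (in0=0, in1=0): U1=1, U2=0, U3=0, U4=0, U5=0, giving Y=0. Observed 1.
Test 1: faults giving observed 1 are {U1 stuck-at-0, U1 inverted output, U2 stuck-at-1, U2 inverted output, U3 stuck-at-1, U3 inverted output, U4 stuck-at-1, U4 inverted output, U5 stuck-at-1, U5 inverted output}.
Test 2 (in0=0, in1=1): fault-free U1=1, U2=0, U3=0, U4=0, U5=0 → 0; observed 0. Eliminates U2 stuck-at-1, U2 inverted output, U3 stuck-at-1, U3 inverted output, U4 stuck-at-1, U4 inverted output, U5 stuck-at-1, U5 inverted output.
Test 3 (in0=1, in1=0): fault-free U1=0, U2=1, U3=1, U4=0, U5=1 → 1; observed 0. Eliminates U1 stuck-at-0.
Only U1 inverted output is consistent with every test.

U1 inverted output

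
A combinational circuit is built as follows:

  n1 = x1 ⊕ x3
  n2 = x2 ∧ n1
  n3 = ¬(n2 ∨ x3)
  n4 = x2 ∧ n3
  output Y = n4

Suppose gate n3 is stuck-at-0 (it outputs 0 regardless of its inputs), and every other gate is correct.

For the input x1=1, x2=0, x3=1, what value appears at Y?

0

Propagate with n3 forced: n1=0, n2=0, n3=0 [stuck-at-0], n4=0.
So Y = 0. (Same as the fault-free value — the fault is masked on this input.)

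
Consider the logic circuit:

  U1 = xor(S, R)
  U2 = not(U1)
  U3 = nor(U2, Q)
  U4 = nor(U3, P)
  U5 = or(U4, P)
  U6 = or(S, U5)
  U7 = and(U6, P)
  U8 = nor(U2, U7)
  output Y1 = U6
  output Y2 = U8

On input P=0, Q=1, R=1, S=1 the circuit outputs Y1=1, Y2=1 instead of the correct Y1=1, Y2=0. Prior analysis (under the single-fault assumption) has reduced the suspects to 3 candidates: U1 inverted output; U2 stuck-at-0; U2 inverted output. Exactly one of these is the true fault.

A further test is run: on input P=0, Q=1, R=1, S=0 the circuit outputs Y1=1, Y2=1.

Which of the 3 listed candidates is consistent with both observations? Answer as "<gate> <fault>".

Evaluate each candidate on input P=0, Q=1, R=1, S=0:
  U1 inverted output: U1=0 [inverted output], U2=1, U3=0, U4=1, U5=1, U6=1, U7=0, U8=0 → Y1=1, Y2=0 — eliminated
  U2 stuck-at-0: U1=1, U2=0 [stuck-at-0], U3=0, U4=1, U5=1, U6=1, U7=0, U8=1 → Y1=1, Y2=1 — matches
  U2 inverted output: U1=1, U2=1 [inverted output], U3=0, U4=1, U5=1, U6=1, U7=0, U8=0 → Y1=1, Y2=0 — eliminated
Only U2 stuck-at-0 reproduces the observed Y1=1, Y2=1.

U2 stuck-at-0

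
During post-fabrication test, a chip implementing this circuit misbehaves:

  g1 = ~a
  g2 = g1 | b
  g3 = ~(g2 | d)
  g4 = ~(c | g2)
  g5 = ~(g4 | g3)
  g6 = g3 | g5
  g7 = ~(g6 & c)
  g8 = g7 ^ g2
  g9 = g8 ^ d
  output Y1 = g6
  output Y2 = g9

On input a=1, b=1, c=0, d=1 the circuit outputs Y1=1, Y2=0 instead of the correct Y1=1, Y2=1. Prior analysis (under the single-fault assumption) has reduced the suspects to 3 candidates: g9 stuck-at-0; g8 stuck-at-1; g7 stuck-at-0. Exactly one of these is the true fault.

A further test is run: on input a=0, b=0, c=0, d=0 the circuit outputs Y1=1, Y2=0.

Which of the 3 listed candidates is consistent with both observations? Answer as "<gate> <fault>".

Evaluate each candidate on input a=0, b=0, c=0, d=0:
  g9 stuck-at-0: g1=1, g2=1, g3=0, g4=0, g5=1, g6=1, g7=1, g8=0, g9=0 [stuck-at-0] → Y1=1, Y2=0 — matches
  g8 stuck-at-1: g1=1, g2=1, g3=0, g4=0, g5=1, g6=1, g7=1, g8=1 [stuck-at-1], g9=1 → Y1=1, Y2=1 — eliminated
  g7 stuck-at-0: g1=1, g2=1, g3=0, g4=0, g5=1, g6=1, g7=0 [stuck-at-0], g8=1, g9=1 → Y1=1, Y2=1 — eliminated
Only g9 stuck-at-0 reproduces the observed Y1=1, Y2=0.

g9 stuck-at-0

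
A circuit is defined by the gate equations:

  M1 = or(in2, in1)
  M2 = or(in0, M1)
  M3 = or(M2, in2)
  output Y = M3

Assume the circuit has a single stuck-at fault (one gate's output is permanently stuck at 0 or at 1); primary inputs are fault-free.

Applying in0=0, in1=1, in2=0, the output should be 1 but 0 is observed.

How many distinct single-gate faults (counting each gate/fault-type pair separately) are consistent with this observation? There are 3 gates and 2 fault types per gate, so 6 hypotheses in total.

3

Fault-free: M1=1, M2=1, M3=1 → 1. Observed 0.
  M1 stuck-at-0: output 0 ✓
  M1 stuck-at-1: output 1 ✗
  M2 stuck-at-0: output 0 ✓
  M2 stuck-at-1: output 1 ✗
  M3 stuck-at-0: output 0 ✓
  M3 stuck-at-1: output 1 ✗
Consistent faults: {M1 stuck-at-0, M2 stuck-at-0, M3 stuck-at-0} — 3 in all.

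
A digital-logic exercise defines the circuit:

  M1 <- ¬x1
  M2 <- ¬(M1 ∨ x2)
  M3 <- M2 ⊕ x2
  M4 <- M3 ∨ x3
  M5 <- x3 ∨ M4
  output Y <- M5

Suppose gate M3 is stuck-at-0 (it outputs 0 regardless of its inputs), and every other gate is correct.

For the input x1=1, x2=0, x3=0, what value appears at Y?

Propagate with M3 forced: M1=0, M2=1, M3=0 [stuck-at-0], M4=0, M5=0.
So Y = 0. (Without the fault it would be 1.)

0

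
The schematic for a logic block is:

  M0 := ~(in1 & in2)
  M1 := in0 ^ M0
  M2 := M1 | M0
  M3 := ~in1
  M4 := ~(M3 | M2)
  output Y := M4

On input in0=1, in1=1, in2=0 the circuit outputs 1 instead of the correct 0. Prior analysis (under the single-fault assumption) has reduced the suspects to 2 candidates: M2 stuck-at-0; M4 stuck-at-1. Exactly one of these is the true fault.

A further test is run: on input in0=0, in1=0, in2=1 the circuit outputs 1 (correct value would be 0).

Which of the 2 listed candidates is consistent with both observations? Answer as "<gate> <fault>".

M4 stuck-at-1

Evaluate each candidate on input in0=0, in1=0, in2=1:
  M2 stuck-at-0: M0=1, M1=1, M2=0 [stuck-at-0], M3=1, M4=0 → 0 — eliminated
  M4 stuck-at-1: M0=1, M1=1, M2=1, M3=1, M4=1 [stuck-at-1] → 1 — matches
Only M4 stuck-at-1 reproduces the observed 1.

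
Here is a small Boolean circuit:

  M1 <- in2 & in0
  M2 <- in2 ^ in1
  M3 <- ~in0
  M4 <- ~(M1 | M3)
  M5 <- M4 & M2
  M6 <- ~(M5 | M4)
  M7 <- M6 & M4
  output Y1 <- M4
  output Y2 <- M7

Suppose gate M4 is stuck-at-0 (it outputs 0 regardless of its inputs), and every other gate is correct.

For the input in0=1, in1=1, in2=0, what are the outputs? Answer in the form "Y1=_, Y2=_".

Propagate with M4 forced: M1=0, M2=1, M3=0, M4=0 [stuck-at-0], M5=0, M6=1, M7=0.
So the outputs are Y1=0, Y2=0. (Without the fault they would be Y1=1, Y2=0.)

Y1=0, Y2=0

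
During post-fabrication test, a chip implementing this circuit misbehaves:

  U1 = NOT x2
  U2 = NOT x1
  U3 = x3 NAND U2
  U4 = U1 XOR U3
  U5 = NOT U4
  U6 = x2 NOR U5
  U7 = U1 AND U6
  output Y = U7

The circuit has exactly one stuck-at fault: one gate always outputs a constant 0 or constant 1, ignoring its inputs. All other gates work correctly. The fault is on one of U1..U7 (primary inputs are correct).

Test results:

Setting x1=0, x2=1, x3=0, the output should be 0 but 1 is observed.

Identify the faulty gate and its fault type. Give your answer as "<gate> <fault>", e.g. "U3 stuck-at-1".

Fault-free values for test 1 (x1=0, x2=1, x3=0): U1=0, U2=1, U3=1, U4=1, U5=0, U6=0, U7=0, giving Y=0. Observed 1.
Test 1: faults giving observed 1 are {U7 stuck-at-1}.
Only U7 stuck-at-1 is consistent with every test.

U7 stuck-at-1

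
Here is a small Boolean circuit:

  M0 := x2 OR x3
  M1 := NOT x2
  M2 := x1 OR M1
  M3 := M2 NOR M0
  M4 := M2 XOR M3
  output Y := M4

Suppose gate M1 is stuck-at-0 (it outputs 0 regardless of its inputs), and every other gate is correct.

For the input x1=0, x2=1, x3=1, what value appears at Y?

0

Propagate with M1 forced: M0=1, M1=0 [stuck-at-0], M2=0, M3=0, M4=0.
So Y = 0. (Same as the fault-free value — the fault is masked on this input.)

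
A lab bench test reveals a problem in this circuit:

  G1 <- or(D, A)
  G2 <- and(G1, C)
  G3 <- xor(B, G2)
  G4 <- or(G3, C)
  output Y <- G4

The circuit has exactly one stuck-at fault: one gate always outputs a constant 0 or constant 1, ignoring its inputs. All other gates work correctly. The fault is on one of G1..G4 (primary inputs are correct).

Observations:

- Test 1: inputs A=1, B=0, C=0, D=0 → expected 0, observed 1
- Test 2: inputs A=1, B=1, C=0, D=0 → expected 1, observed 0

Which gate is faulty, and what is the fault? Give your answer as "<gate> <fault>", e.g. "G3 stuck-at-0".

Fault-free values for test 1 (A=1, B=0, C=0, D=0): G1=1, G2=0, G3=0, G4=0, giving Y=0. Observed 1.
Test 1: faults giving observed 1 are {G2 stuck-at-1, G3 stuck-at-1, G4 stuck-at-1}.
Test 2 (A=1, B=1, C=0, D=0): fault-free G1=1, G2=0, G3=1, G4=1 → 1; observed 0. Eliminates G3 stuck-at-1, G4 stuck-at-1.
Only G2 stuck-at-1 is consistent with every test.

G2 stuck-at-1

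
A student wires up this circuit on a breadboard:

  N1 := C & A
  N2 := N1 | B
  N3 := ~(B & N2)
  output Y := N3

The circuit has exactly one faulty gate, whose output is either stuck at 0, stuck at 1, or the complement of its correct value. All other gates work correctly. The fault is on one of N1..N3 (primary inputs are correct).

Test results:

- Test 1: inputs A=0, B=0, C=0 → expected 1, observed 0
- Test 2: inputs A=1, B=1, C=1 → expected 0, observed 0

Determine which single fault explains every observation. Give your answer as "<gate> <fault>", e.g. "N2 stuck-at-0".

Fault-free values for test 1 (A=0, B=0, C=0): N1=0, N2=0, N3=1, giving Y=1. Observed 0.
Test 1: faults giving observed 0 are {N3 stuck-at-0, N3 inverted output}.
Test 2 (A=1, B=1, C=1): fault-free N1=1, N2=1, N3=0 → 0; observed 0. Eliminates N3 inverted output.
Only N3 stuck-at-0 is consistent with every test.

N3 stuck-at-0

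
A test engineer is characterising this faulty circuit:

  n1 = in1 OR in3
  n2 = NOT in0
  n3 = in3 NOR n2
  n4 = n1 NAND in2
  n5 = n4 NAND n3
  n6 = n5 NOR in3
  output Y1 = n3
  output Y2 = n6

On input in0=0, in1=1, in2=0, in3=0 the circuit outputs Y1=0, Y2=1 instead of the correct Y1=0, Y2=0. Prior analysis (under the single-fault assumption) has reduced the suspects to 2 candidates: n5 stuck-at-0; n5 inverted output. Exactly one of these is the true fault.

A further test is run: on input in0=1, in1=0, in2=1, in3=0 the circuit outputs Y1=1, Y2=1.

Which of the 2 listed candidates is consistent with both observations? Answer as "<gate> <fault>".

Evaluate each candidate on input in0=1, in1=0, in2=1, in3=0:
  n5 stuck-at-0: n1=0, n2=0, n3=1, n4=1, n5=0 [stuck-at-0], n6=1 → Y1=1, Y2=1 — matches
  n5 inverted output: n1=0, n2=0, n3=1, n4=1, n5=1 [inverted output], n6=0 → Y1=1, Y2=0 — eliminated
Only n5 stuck-at-0 reproduces the observed Y1=1, Y2=1.

n5 stuck-at-0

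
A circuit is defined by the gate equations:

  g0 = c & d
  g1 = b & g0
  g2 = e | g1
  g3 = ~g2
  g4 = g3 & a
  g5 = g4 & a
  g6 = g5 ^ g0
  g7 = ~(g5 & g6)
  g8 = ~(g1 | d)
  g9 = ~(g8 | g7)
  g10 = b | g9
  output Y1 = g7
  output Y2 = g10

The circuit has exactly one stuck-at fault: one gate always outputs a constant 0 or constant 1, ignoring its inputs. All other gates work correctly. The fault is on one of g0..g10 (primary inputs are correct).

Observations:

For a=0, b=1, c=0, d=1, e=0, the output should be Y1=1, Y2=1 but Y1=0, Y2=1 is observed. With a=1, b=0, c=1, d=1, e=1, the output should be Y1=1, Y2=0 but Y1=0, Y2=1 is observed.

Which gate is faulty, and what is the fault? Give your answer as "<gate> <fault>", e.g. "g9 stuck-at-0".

g7 stuck-at-0

Fault-free values for test 1 (a=0, b=1, c=0, d=1, e=0): g0=0, g1=0, g2=0, g3=1, g4=0, g5=0, g6=0, g7=1, g8=0, g9=0, g10=1, giving Y1=1, Y2=1. Observed Y1=0, Y2=1.
Test 1: faults giving observed Y1=0, Y2=1 are {g5 stuck-at-1, g7 stuck-at-0}.
Test 2 (a=1, b=0, c=1, d=1, e=1): fault-free g0=1, g1=0, g2=1, g3=0, g4=0, g5=0, g6=1, g7=1, g8=0, g9=0, g10=0 → Y1=1, Y2=0; observed Y1=0, Y2=1. Eliminates g5 stuck-at-1.
Only g7 stuck-at-0 is consistent with every test.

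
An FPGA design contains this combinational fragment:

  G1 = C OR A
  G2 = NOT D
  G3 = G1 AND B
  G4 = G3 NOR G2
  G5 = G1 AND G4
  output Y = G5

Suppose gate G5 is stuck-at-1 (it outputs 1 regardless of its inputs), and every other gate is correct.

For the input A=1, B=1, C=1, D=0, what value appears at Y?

Propagate with G5 forced: G1=1, G2=1, G3=1, G4=0, G5=1 [stuck-at-1].
So Y = 1. (Without the fault it would be 0.)

1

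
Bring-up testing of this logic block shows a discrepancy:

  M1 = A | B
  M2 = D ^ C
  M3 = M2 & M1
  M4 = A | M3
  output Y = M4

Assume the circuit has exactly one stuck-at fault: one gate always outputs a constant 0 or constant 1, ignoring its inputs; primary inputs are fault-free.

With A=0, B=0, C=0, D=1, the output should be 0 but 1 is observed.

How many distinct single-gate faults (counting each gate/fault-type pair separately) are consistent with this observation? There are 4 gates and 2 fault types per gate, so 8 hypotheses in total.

3

Fault-free: M1=0, M2=1, M3=0, M4=0 → 0. Observed 1.
  M1 stuck-at-0: output 0 ✗
  M1 stuck-at-1: output 1 ✓
  M2 stuck-at-0: output 0 ✗
  M2 stuck-at-1: output 0 ✗
  M3 stuck-at-0: output 0 ✗
  M3 stuck-at-1: output 1 ✓
  M4 stuck-at-0: output 0 ✗
  M4 stuck-at-1: output 1 ✓
Consistent faults: {M1 stuck-at-1, M3 stuck-at-1, M4 stuck-at-1} — 3 in all.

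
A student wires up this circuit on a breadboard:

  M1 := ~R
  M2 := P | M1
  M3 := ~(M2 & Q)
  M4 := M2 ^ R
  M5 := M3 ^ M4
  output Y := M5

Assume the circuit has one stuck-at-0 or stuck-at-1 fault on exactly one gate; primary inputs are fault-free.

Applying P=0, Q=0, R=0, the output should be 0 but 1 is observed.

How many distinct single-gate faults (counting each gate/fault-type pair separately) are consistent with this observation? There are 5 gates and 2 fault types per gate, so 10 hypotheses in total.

5

Fault-free: M1=1, M2=1, M3=1, M4=1, M5=0 → 0. Observed 1.
  M1 stuck-at-0: output 1 ✓
  M1 stuck-at-1: output 0 ✗
  M2 stuck-at-0: output 1 ✓
  M2 stuck-at-1: output 0 ✗
  M3 stuck-at-0: output 1 ✓
  M3 stuck-at-1: output 0 ✗
  M4 stuck-at-0: output 1 ✓
  M4 stuck-at-1: output 0 ✗
  M5 stuck-at-0: output 0 ✗
  M5 stuck-at-1: output 1 ✓
Consistent faults: {M1 stuck-at-0, M2 stuck-at-0, M3 stuck-at-0, M4 stuck-at-0, M5 stuck-at-1} — 5 in all.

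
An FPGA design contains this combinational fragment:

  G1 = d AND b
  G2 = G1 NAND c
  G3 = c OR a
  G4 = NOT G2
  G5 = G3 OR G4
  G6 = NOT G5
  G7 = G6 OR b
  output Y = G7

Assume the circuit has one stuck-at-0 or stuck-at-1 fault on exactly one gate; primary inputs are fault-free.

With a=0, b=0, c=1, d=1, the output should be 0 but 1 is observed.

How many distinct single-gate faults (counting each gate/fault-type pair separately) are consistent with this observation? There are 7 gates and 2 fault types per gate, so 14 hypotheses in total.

Fault-free: G1=0, G2=1, G3=1, G4=0, G5=1, G6=0, G7=0 → 0. Observed 1.
  G1 stuck-at-0: output 0 ✗
  G1 stuck-at-1: output 0 ✗
  G2 stuck-at-0: output 0 ✗
  G2 stuck-at-1: output 0 ✗
  G3 stuck-at-0: output 1 ✓
  G3 stuck-at-1: output 0 ✗
  G4 stuck-at-0: output 0 ✗
  G4 stuck-at-1: output 0 ✗
  G5 stuck-at-0: output 1 ✓
  G5 stuck-at-1: output 0 ✗
  G6 stuck-at-0: output 0 ✗
  G6 stuck-at-1: output 1 ✓
  G7 stuck-at-0: output 0 ✗
  G7 stuck-at-1: output 1 ✓
Consistent faults: {G3 stuck-at-0, G5 stuck-at-0, G6 stuck-at-1, G7 stuck-at-1} — 4 in all.

4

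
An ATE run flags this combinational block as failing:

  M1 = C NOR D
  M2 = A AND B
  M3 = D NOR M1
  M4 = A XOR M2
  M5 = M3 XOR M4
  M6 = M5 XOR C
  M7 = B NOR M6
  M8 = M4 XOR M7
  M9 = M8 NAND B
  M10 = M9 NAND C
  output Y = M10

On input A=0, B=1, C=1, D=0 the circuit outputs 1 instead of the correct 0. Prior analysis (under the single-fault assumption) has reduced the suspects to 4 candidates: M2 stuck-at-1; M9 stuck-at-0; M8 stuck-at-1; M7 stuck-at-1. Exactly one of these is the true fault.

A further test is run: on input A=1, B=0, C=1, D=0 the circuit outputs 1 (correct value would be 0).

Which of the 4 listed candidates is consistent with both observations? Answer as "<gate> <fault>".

Evaluate each candidate on input A=1, B=0, C=1, D=0:
  M2 stuck-at-1: M1=0, M2=1 [stuck-at-1], M3=1, M4=0, M5=1, M6=0, M7=1, M8=1, M9=1, M10=0 → 0 — eliminated
  M9 stuck-at-0: M1=0, M2=0, M3=1, M4=1, M5=0, M6=1, M7=0, M8=1, M9=0 [stuck-at-0], M10=1 → 1 — matches
  M8 stuck-at-1: M1=0, M2=0, M3=1, M4=1, M5=0, M6=1, M7=0, M8=1 [stuck-at-1], M9=1, M10=0 → 0 — eliminated
  M7 stuck-at-1: M1=0, M2=0, M3=1, M4=1, M5=0, M6=1, M7=1 [stuck-at-1], M8=0, M9=1, M10=0 → 0 — eliminated
Only M9 stuck-at-0 reproduces the observed 1.

M9 stuck-at-0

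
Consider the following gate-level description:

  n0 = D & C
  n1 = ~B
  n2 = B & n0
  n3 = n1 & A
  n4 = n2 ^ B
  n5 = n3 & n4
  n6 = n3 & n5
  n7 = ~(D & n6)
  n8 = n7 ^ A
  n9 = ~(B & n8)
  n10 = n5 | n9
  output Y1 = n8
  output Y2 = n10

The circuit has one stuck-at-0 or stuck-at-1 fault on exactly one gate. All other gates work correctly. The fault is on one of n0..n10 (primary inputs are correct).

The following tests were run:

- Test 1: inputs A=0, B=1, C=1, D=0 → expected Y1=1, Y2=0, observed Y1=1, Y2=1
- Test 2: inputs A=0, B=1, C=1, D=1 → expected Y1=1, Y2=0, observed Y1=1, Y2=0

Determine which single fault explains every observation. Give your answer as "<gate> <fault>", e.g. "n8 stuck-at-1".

n3 stuck-at-1

Fault-free values for test 1 (A=0, B=1, C=1, D=0): n0=0, n1=0, n2=0, n3=0, n4=1, n5=0, n6=0, n7=1, n8=1, n9=0, n10=0, giving Y1=1, Y2=0. Observed Y1=1, Y2=1.
Test 1: faults giving observed Y1=1, Y2=1 are {n3 stuck-at-1, n5 stuck-at-1, n9 stuck-at-1, n10 stuck-at-1}.
Test 2 (A=0, B=1, C=1, D=1): fault-free n0=1, n1=0, n2=1, n3=0, n4=0, n5=0, n6=0, n7=1, n8=1, n9=0, n10=0 → Y1=1, Y2=0; observed Y1=1, Y2=0. Eliminates n5 stuck-at-1, n9 stuck-at-1, n10 stuck-at-1.
Only n3 stuck-at-1 is consistent with every test.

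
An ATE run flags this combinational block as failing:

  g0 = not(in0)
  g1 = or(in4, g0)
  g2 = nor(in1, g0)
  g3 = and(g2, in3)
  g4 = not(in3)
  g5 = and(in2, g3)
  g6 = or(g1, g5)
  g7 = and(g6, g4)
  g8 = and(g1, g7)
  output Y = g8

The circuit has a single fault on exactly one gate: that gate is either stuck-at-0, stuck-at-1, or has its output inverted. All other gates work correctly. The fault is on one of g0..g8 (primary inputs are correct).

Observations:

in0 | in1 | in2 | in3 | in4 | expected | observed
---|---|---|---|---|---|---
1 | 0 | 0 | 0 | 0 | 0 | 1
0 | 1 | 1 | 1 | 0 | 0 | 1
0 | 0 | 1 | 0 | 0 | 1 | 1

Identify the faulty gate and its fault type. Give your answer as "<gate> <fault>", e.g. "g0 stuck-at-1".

Fault-free values for test 1 (in0=1, in1=0, in2=0, in3=0, in4=0): g0=0, g1=0, g2=1, g3=0, g4=1, g5=0, g6=0, g7=0, g8=0, giving Y=0. Observed 1.
Test 1: faults giving observed 1 are {g0 stuck-at-1, g0 inverted output, g1 stuck-at-1, g1 inverted output, g8 stuck-at-1, g8 inverted output}.
Test 2 (in0=0, in1=1, in2=1, in3=1, in4=0): fault-free g0=1, g1=1, g2=0, g3=0, g4=0, g5=0, g6=1, g7=0, g8=0 → 0; observed 1. Eliminates g0 stuck-at-1, g0 inverted output, g1 stuck-at-1, g1 inverted output.
Test 3 (in0=0, in1=0, in2=1, in3=0, in4=0): fault-free g0=1, g1=1, g2=0, g3=0, g4=1, g5=0, g6=1, g7=1, g8=1 → 1; observed 1. Eliminates g8 inverted output.
Only g8 stuck-at-1 is consistent with every test.

g8 stuck-at-1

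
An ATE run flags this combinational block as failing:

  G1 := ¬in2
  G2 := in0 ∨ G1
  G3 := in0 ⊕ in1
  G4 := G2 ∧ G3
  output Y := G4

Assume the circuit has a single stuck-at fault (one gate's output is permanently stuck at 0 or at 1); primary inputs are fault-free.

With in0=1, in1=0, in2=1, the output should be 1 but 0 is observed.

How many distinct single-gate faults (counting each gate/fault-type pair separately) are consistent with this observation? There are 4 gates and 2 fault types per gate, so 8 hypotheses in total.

Fault-free: G1=0, G2=1, G3=1, G4=1 → 1. Observed 0.
  G1 stuck-at-0: output 1 ✗
  G1 stuck-at-1: output 1 ✗
  G2 stuck-at-0: output 0 ✓
  G2 stuck-at-1: output 1 ✗
  G3 stuck-at-0: output 0 ✓
  G3 stuck-at-1: output 1 ✗
  G4 stuck-at-0: output 0 ✓
  G4 stuck-at-1: output 1 ✗
Consistent faults: {G2 stuck-at-0, G3 stuck-at-0, G4 stuck-at-0} — 3 in all.

3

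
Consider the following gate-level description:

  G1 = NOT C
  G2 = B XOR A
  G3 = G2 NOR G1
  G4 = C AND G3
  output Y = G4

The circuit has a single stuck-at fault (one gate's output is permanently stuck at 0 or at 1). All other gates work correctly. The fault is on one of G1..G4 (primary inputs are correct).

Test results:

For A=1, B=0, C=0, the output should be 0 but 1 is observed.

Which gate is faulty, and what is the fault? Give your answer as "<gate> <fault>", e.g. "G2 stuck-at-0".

G4 stuck-at-1

Fault-free values for test 1 (A=1, B=0, C=0): G1=1, G2=1, G3=0, G4=0, giving Y=0. Observed 1.
Test 1: faults giving observed 1 are {G4 stuck-at-1}.
Only G4 stuck-at-1 is consistent with every test.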